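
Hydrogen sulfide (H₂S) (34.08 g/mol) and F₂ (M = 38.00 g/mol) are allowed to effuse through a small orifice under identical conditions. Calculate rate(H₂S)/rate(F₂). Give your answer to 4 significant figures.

1.056

From Graham's law, rate_H₂S/rate_F₂ = √(M_F₂/M_H₂S) = √(38.00/34.08) = √1.115 = 1.056.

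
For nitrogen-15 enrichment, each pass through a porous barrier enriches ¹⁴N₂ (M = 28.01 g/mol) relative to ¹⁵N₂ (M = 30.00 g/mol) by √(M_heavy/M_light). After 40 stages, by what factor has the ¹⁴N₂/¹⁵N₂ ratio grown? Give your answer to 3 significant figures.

Each stage multiplies the ratio by α = √(30.00/28.01), so after 40 stages the overall factor is α^40 = (30.00/28.01)^(40/2).
= 1.07105^20 = 3.95.

3.95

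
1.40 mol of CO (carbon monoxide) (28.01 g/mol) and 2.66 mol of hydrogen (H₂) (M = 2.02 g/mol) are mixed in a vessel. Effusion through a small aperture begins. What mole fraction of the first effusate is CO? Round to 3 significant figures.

0.124

Rate_i ∝ x_i/√M_i (Graham's law weighted by mole fraction), so the effusate composition follows n_i/√M_i.
So x_CO in the escaping gas = (n_CO/√M_CO) / Σ(n_i/√M_i)
= (1.40/√28.01) / (1.40/√28.01 + 2.66/√2.02) = 0.2645/(0.2645 + 1.872) = 0.124.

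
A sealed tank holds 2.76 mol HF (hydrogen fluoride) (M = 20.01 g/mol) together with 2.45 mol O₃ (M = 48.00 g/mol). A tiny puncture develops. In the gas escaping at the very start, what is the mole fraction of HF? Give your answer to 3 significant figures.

Each component's effusion rate ∝ (its partial pressure)·(1/√M) ∝ n_i/√M_i.
x_HF(eff) = (n_HF/√M_HF) / (n_HF/√M_HF + n_O₃/√M_O₃)
= (2.76/√20.01) / (2.76/√20.01 + 2.45/√48.00) = 0.6170/(0.6170 + 0.3536) = 0.636.

0.636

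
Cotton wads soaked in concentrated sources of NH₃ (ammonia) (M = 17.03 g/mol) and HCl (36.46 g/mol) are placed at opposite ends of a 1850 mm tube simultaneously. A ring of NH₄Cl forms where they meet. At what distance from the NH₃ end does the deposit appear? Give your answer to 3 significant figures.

Graham's law gives d_NH₃/d_HCl = rate_NH₃/rate_HCl = √(M_HCl/M_NH₃) = √(36.46/17.03) = 1.463.
With d_NH₃ + d_HCl = 1850 mm, d_HCl = 1850/(1 + 1.463) = 751.1 mm.
d_NH₃ = 1850 − 751.1 = 1100 mm.

1100 mm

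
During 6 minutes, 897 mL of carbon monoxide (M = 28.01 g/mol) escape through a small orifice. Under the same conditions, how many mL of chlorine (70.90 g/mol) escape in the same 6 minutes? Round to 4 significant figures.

From Graham's law, rate_Cl₂/rate_CO = √(M_CO/M_Cl₂) = √(28.01/70.90) = √0.3951 = 0.6285.
So the volume for Cl₂ is 897 × 0.6285 = 563.8 mL.

563.8 mL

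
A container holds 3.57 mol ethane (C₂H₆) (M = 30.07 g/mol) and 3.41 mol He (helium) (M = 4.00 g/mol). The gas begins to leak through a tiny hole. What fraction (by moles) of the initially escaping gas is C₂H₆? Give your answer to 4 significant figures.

0.2763

The effusion rate of species i is ∝ p_i/√M_i ∝ n_i/√M_i.
Mole fraction of C₂H₆ in the effusate = (n_C₂H₆/√M_C₂H₆) / (n_C₂H₆/√M_C₂H₆ + n_He/√M_He)
= (3.57/√30.07) / (3.57/√30.07 + 3.41/√4.00) = 0.6510/(0.6510 + 1.705) = 0.2763.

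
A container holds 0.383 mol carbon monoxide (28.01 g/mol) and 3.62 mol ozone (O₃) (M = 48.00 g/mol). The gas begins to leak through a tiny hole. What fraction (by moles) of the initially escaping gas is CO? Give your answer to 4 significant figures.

Each component's effusion rate ∝ (its partial pressure)·(1/√M) ∝ n_i/√M_i.
Mole fraction of CO in the effusate = (n_CO/√M_CO) / (n_CO/√M_CO + n_O₃/√M_O₃)
= (0.383/√28.01) / (0.383/√28.01 + 3.62/√48.00) = 0.07237/(0.07237 + 0.5225) = 0.1217.

0.1217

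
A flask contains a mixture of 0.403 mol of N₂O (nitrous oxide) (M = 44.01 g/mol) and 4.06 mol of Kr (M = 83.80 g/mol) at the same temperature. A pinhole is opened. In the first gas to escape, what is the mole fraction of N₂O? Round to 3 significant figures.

0.120

Effusion rate of each component ∝ n_i/√M_i (partial pressure × 1/√M).
Mole fraction of N₂O in the effusate = (n_N₂O/√M_N₂O) / (n_N₂O/√M_N₂O + n_Kr/√M_Kr)
= (0.403/√44.01) / (0.403/√44.01 + 4.06/√83.80) = 0.06075/(0.06075 + 0.4435) = 0.120.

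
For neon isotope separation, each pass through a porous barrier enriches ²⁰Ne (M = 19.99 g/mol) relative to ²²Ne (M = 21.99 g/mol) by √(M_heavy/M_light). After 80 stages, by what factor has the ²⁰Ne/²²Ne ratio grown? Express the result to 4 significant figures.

The single-stage factor is √(M_heavy/M_light), so 80 stages give [√(21.99/19.99)]^80 = (21.99/19.99)^(80/2).
= 1.10005^40 = 45.34.

45.34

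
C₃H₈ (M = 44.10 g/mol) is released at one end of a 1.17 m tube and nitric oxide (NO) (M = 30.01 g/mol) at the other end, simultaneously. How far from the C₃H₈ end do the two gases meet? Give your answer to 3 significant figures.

In equal time, each gas travels a distance ∝ its rate ∝ 1/√M, so d_C₃H₈/d_NO = √(M_NO/M_C₃H₈) = √(30.01/44.10) = 0.8249.
With d_C₃H₈ + d_NO = 1.17 m, d_NO = 1.17/(1 + 0.8249) = 0.6411 m.
d_C₃H₈ = 1.17 − 0.6411 = 0.529 m.

0.529 m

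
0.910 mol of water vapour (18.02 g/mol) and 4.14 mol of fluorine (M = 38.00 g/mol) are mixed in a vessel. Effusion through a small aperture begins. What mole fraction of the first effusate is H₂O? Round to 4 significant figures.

0.2420

Each component's effusion rate ∝ (its partial pressure)·(1/√M) ∝ n_i/√M_i.
So x_H₂O in the escaping gas = (n_H₂O/√M_H₂O) / Σ(n_i/√M_i)
= (0.910/√18.02) / (0.910/√18.02 + 4.14/√38.00) = 0.2144/(0.2144 + 0.6716) = 0.2420.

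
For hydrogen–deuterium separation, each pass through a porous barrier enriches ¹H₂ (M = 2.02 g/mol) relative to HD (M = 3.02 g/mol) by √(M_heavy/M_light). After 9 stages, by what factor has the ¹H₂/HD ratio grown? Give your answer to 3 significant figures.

6.11

Overall factor = α^9 with α = √(3.02/2.02), i.e. (3.02/2.02)^(9/2).
= 1.49505^(9/2) = 6.11.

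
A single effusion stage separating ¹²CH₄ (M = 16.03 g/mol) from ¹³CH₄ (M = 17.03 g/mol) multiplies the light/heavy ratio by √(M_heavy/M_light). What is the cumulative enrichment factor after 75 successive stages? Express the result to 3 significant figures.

9.67

The single-stage factor is √(M_heavy/M_light), so 75 stages give [√(17.03/16.03)]^75 = (17.03/16.03)^(75/2).
= 1.06238^(75/2) = 9.67.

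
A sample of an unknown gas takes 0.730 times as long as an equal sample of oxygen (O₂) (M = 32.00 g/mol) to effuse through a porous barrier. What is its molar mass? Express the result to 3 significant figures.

Using Graham's law: t_X/t_O₂ = √(M_X/M_O₂).
0.730 = √(M_X/32.00)
M_X = 32.00 × 0.730² = 32.00 × 0.5329 = 17.1 g/mol

17.1 g/mol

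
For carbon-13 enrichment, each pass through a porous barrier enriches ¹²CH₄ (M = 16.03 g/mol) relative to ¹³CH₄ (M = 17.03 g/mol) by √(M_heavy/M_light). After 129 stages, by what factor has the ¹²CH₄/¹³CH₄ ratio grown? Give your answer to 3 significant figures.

After 129 stages the ratio has grown by (√(17.03/16.03))^129 = (17.03/16.03)^(129/2).
= 1.06238^(129/2) = 49.6.

49.6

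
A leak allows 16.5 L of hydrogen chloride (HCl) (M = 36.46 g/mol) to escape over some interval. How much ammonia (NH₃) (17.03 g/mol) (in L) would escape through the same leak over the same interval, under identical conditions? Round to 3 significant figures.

Since effusion rate ∝ 1/√M, rate_NH₃/rate_HCl = √(M_HCl/M_NH₃) = √(36.46/17.03) = √2.141 = 1.463.
So the volume for NH₃ is 16.5 × 1.463 = 24.1 L.

24.1 L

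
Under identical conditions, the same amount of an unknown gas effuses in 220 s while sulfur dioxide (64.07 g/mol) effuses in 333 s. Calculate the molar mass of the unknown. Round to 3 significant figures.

28.0 g/mol

From Graham's law, t_X/t_SO₂ = √(M_X/M_SO₂).
220/333 = 0.6607 = √(M_X/64.07)
M_X = 64.07 × 0.6607² = 64.07 × 0.4365 = 28.0 g/mol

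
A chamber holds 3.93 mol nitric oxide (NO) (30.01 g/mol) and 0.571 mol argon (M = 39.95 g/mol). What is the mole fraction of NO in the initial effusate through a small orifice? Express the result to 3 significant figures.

0.888

The effusion rate of species i is ∝ p_i/√M_i ∝ n_i/√M_i.
Mole fraction of NO in the effusate = (n_NO/√M_NO) / (n_NO/√M_NO + n_Ar/√M_Ar)
= (3.93/√30.01) / (3.93/√30.01 + 0.571/√39.95) = 0.7174/(0.7174 + 0.09034) = 0.888.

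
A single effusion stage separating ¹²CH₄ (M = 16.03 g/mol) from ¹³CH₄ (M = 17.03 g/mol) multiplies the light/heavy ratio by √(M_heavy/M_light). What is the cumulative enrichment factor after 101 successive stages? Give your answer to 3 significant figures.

The single-stage factor is √(M_heavy/M_light), so 101 stages give [√(17.03/16.03)]^101 = (17.03/16.03)^(101/2).
= 1.06238^(101/2) = 21.2.

21.2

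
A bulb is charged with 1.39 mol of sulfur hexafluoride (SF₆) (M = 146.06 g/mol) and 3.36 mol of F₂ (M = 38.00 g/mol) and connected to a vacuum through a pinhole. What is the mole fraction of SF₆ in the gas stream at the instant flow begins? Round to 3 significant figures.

The effusion rate of species i is ∝ p_i/√M_i ∝ n_i/√M_i.
x_SF₆(eff) = (n_SF₆/√M_SF₆) / (n_SF₆/√M_SF₆ + n_F₂/√M_F₂)
= (1.39/√146.06) / (1.39/√146.06 + 3.36/√38.00) = 0.1150/(0.1150 + 0.5451) = 0.174.

0.174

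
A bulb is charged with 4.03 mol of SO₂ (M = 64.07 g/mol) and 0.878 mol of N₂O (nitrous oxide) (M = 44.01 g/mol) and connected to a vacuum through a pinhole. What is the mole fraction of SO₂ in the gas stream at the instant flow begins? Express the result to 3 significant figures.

0.792

The effusion rate of species i is ∝ p_i/√M_i ∝ n_i/√M_i.
Mole fraction of SO₂ in the effusate = (n_SO₂/√M_SO₂) / (n_SO₂/√M_SO₂ + n_N₂O/√M_N₂O)
= (4.03/√64.07) / (4.03/√64.07 + 0.878/√44.01) = 0.5035/(0.5035 + 0.1323) = 0.792.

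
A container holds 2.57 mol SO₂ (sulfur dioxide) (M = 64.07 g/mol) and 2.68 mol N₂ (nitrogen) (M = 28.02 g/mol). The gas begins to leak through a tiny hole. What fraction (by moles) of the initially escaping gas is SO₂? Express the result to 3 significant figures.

0.388

The effusion rate of species i is ∝ p_i/√M_i ∝ n_i/√M_i.
Mole fraction of SO₂ in the effusate = (n_SO₂/√M_SO₂) / (n_SO₂/√M_SO₂ + n_N₂/√M_N₂)
= (2.57/√64.07) / (2.57/√64.07 + 2.68/√28.02) = 0.3211/(0.3211 + 0.5063) = 0.388.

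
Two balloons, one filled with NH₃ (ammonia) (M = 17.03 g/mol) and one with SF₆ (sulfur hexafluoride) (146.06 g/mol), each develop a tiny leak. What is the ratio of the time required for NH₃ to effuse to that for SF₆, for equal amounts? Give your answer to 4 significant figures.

0.3415

Graham's law gives t_NH₃/t_SF₆ = √(M_NH₃/M_SF₆) = √(17.03/146.06) = √0.1166 = 0.3415.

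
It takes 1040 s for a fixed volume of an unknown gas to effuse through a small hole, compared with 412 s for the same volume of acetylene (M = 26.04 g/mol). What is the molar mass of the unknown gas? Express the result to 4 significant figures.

165.9 g/mol

From Graham's law, t_X/t_C₂H₂ = √(M_X/M_C₂H₂).
1040/412 = 2.524 = √(M_X/26.04)
M_X = 26.04 × 2.524² = 26.04 × 6.372 = 165.9 g/mol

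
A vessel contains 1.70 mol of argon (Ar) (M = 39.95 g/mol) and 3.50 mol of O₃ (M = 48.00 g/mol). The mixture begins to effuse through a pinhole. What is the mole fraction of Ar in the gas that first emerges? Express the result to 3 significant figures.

0.347

Effusion rate of each component ∝ n_i/√M_i (partial pressure × 1/√M).
x_Ar(eff) = (n_Ar/√M_Ar) / (n_Ar/√M_Ar + n_O₃/√M_O₃)
= (1.70/√39.95) / (1.70/√39.95 + 3.50/√48.00) = 0.2690/(0.2690 + 0.5052) = 0.347.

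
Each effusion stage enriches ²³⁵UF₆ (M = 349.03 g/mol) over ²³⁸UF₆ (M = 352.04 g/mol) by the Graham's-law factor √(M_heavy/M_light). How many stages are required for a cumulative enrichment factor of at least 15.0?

Single-stage factor α = √(352.04/349.03), so ln α = ½ ln(1.00862) = 0.004293.
Need α^N ≥ 15.0 ⇒ N ≥ ln(15.0) / ln α = 2.708 / 0.004293 = 630.74.
Minimum whole number of stages: N = 631.

631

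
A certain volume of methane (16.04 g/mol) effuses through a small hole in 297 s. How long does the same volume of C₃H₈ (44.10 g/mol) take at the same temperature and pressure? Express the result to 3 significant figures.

492 s

By Graham's law, t_C₃H₈/t_CH₄ = √(M_C₃H₈/M_CH₄) = √(44.10/16.04) = √2.749 = 1.658.
So the time for C₃H₈ is 297 × 1.658 = 492 s.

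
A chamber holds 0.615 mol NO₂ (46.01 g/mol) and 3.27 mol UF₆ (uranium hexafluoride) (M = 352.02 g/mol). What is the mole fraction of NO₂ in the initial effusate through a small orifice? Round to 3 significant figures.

0.342

Each component's effusion rate ∝ (its partial pressure)·(1/√M) ∝ n_i/√M_i.
So x_NO₂ in the escaping gas = (n_NO₂/√M_NO₂) / Σ(n_i/√M_i)
= (0.615/√46.01) / (0.615/√46.01 + 3.27/√352.02) = 0.09067/(0.09067 + 0.1743) = 0.342.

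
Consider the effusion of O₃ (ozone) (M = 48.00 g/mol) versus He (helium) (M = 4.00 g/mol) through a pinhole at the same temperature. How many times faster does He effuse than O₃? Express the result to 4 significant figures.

Since effusion rate ∝ 1/√M, rate_He/rate_O₃ = √(M_O₃/M_He) = √(48.00/4.00) = √12.00 = 3.464.

3.464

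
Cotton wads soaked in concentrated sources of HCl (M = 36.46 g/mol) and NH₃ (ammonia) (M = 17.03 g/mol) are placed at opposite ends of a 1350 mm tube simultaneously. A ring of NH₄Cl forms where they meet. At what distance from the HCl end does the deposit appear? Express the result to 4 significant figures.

Distances travelled in equal time are proportional to diffusion rates, so d_HCl/d_NH₃ = √(M_NH₃/M_HCl) = √(17.03/36.46) = 0.6834.
With d_HCl + d_NH₃ = 1350 mm, d_NH₃ = 1350/(1 + 0.6834) = 801.9 mm.
d_HCl = 1350 − 801.9 = 548.1 mm.

548.1 mm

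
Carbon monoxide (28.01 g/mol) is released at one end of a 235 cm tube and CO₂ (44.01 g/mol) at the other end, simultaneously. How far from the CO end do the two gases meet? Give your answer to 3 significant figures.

In equal time, each gas travels a distance ∝ its rate ∝ 1/√M, so d_CO/d_CO₂ = √(M_CO₂/M_CO) = √(44.01/28.01) = 1.253.
With d_CO + d_CO₂ = 235 cm, d_CO₂ = 235/(1 + 1.253) = 104.3 cm.
d_CO = 235 − 104.3 = 131 cm.

131 cm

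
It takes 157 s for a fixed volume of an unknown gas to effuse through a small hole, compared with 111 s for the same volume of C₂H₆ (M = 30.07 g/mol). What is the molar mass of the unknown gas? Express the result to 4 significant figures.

60.16 g/mol

By Graham's law, t_X/t_C₂H₆ = √(M_X/M_C₂H₆).
157/111 = 1.414 = √(M_X/30.07)
M_X = 30.07 × 1.414² = 30.07 × 2.001 = 60.16 g/mol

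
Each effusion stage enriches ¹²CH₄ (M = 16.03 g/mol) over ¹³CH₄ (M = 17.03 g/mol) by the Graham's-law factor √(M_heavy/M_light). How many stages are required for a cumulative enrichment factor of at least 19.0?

98

Single-stage factor α = √(17.03/16.03), so ln α = ½ ln(1.06238) = 0.03026.
Need α^N ≥ 19.0 ⇒ N ≥ ln(19.0) / ln α = 2.944 / 0.03026 = 97.31.
So at least 98 stages are needed.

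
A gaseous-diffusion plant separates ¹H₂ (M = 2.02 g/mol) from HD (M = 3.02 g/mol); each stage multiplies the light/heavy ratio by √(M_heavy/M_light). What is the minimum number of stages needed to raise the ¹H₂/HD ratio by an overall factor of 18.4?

15

Single-stage factor α = √(3.02/2.02), so ln α = ½ ln(1.49505) = 0.2011.
Need α^N ≥ 18.4 ⇒ N ≥ ln(18.4) / ln α = 2.912 / 0.2011 = 14.48.
So at least 15 stages are needed.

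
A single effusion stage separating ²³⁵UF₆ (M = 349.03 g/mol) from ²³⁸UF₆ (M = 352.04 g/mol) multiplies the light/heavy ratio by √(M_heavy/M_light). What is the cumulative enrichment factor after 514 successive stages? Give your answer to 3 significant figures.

9.09

After 514 stages the ratio has grown by (√(352.04/349.03))^514 = (352.04/349.03)^(514/2).
= 1.00862^257 = 9.09.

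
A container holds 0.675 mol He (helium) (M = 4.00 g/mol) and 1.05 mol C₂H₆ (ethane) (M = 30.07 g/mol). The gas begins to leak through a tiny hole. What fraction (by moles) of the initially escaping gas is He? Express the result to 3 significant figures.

0.638

The effusion rate of species i is ∝ p_i/√M_i ∝ n_i/√M_i.
x_He(eff) = (n_He/√M_He) / (n_He/√M_He + n_C₂H₆/√M_C₂H₆)
= (0.675/√4.00) / (0.675/√4.00 + 1.05/√30.07) = 0.3375/(0.3375 + 0.1915) = 0.638.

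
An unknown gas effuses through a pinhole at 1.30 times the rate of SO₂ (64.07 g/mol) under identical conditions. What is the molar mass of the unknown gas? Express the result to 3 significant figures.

Using Graham's law: rate_X/rate_SO₂ = √(M_SO₂/M_X).
1.30 = √(64.07/M_X)
M_X = 64.07 / 1.30² = 64.07 / 1.690 = 37.9 g/mol

37.9 g/mol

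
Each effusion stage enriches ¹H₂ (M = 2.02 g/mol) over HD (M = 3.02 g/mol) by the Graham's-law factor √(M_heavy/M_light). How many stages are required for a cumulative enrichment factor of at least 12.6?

13

Single-stage factor α = √(3.02/2.02), so ln α = ½ ln(1.49505) = 0.2011.
Need α^N ≥ 12.6 ⇒ N ≥ ln(12.6) / ln α = 2.534 / 0.2011 = 12.60.
Rounding up, N = 13 stages.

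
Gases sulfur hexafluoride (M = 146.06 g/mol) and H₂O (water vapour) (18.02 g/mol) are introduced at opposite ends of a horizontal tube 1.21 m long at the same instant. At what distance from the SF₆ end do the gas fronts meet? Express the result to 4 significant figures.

0.3145 m

Distances travelled in equal time are proportional to diffusion rates, so d_SF₆/d_H₂O = √(M_H₂O/M_SF₆) = √(18.02/146.06) = 0.3512.
With d_SF₆ + d_H₂O = 1.21 m, d_H₂O = 1.21/(1 + 0.3512) = 0.8955 m.
d_SF₆ = 1.21 − 0.8955 = 0.3145 m.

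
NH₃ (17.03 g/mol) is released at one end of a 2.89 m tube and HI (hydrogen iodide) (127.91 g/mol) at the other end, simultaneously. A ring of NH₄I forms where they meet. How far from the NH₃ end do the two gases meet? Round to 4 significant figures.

2.117 m

The fronts meet when d_NH₃ + d_HI = L with d_NH₃/d_HI = √(M_HI/M_NH₃) (Graham's law). Here √(M_HI/M_NH₃) = √(127.91/17.03) = 2.741.
With d_NH₃ + d_HI = 2.89 m, d_HI = 2.89/(1 + 2.741) = 0.7726 m.
d_NH₃ = 2.89 − 0.7726 = 2.117 m.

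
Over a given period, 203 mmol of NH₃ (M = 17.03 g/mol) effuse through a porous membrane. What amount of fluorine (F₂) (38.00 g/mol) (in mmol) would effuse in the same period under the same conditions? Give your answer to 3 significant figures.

136 mmol

By Graham's law, rate_F₂/rate_NH₃ = √(M_NH₃/M_F₂) = √(17.03/38.00) = √0.4482 = 0.6694.
So the amount for F₂ is 203 × 0.6694 = 136 mmol.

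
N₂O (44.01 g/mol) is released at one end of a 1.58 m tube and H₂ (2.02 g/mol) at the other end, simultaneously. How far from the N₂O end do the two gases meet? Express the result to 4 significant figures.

0.2788 m

Distances travelled in equal time are proportional to diffusion rates, so d_N₂O/d_H₂ = √(M_H₂/M_N₂O) = √(2.02/44.01) = 0.2142.
With d_N₂O + d_H₂ = 1.58 m, d_H₂ = 1.58/(1 + 0.2142) = 1.301 m.
d_N₂O = 1.58 − 1.301 = 0.2788 m.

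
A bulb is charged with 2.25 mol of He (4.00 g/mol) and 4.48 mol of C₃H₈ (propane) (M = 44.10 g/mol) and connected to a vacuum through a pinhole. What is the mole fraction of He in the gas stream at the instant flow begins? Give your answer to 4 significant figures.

The effusion rate of species i is ∝ p_i/√M_i ∝ n_i/√M_i.
Mole fraction of He in the effusate = (n_He/√M_He) / (n_He/√M_He + n_C₃H₈/√M_C₃H₈)
= (2.25/√4.00) / (2.25/√4.00 + 4.48/√44.10) = 1.125/(1.125 + 0.6746) = 0.6251.

0.6251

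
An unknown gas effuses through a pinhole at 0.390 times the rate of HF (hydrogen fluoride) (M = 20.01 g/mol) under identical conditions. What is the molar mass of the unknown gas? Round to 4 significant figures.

131.6 g/mol

From Graham's law, rate_X/rate_HF = √(M_HF/M_X).
0.390 = √(20.01/M_X)
M_X = 20.01 / 0.390² = 20.01 / 0.1521 = 131.6 g/mol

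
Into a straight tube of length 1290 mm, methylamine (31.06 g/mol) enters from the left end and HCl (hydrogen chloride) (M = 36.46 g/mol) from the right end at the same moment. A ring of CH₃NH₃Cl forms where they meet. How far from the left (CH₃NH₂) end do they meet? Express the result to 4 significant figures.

In equal time, each gas travels a distance ∝ its rate ∝ 1/√M, so d_CH₃NH₂/d_HCl = √(M_HCl/M_CH₃NH₂) = √(36.46/31.06) = 1.083.
With d_CH₃NH₂ + d_HCl = 1290 mm, d_HCl = 1290/(1 + 1.083) = 619.2 mm.
d_CH₃NH₂ = 1290 − 619.2 = 670.8 mm.

670.8 mm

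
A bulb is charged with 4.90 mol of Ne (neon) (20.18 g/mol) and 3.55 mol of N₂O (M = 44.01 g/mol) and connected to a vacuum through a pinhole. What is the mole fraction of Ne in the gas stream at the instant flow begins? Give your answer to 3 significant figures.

0.671

The effusion rate of species i is ∝ p_i/√M_i ∝ n_i/√M_i.
Mole fraction of Ne in the effusate = (n_Ne/√M_Ne) / (n_Ne/√M_Ne + n_N₂O/√M_N₂O)
= (4.90/√20.18) / (4.90/√20.18 + 3.55/√44.01) = 1.091/(1.091 + 0.5351) = 0.671.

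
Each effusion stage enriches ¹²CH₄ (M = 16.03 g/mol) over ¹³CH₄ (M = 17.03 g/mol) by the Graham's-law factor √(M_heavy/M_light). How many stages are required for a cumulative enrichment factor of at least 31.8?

With α = √(17.03/16.03) per stage, ln α = ½ ln(1.06238) = 0.03026.
Need α^N ≥ 31.8 ⇒ N ≥ ln(31.8) / ln α = 3.459 / 0.03026 = 114.34.
Minimum whole number of stages: N = 115.

115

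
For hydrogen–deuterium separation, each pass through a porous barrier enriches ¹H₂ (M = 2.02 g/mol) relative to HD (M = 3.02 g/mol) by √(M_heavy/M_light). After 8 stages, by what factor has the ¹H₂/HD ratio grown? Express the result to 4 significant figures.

Overall factor = α^8 with α = √(3.02/2.02), i.e. (3.02/2.02)^(8/2).
= 1.49505^4 = 4.996.

4.996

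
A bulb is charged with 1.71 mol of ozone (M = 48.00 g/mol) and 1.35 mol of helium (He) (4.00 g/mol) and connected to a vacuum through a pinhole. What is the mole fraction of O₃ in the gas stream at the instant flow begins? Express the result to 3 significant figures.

0.268

Rate_i ∝ x_i/√M_i (Graham's law weighted by mole fraction), so the effusate composition follows n_i/√M_i.
Mole fraction of O₃ in the effusate = (n_O₃/√M_O₃) / (n_O₃/√M_O₃ + n_He/√M_He)
= (1.71/√48.00) / (1.71/√48.00 + 1.35/√4.00) = 0.2468/(0.2468 + 0.6750) = 0.268.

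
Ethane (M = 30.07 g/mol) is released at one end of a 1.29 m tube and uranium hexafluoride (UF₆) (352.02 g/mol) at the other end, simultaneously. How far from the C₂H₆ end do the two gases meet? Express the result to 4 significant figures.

0.9982 m

The fronts meet when d_C₂H₆ + d_UF₆ = L with d_C₂H₆/d_UF₆ = √(M_UF₆/M_C₂H₆) (Graham's law). Here √(M_UF₆/M_C₂H₆) = √(352.02/30.07) = 3.422.
With d_C₂H₆ + d_UF₆ = 1.29 m, d_UF₆ = 1.29/(1 + 3.422) = 0.2918 m.
d_C₂H₆ = 1.29 − 0.2918 = 0.9982 m.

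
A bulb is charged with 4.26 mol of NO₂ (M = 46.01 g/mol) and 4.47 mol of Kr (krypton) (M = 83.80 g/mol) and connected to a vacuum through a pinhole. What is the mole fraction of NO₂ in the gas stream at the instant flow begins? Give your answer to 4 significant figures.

Each component's effusion rate ∝ (its partial pressure)·(1/√M) ∝ n_i/√M_i.
x_NO₂(eff) = (n_NO₂/√M_NO₂) / (n_NO₂/√M_NO₂ + n_Kr/√M_Kr)
= (4.26/√46.01) / (4.26/√46.01 + 4.47/√83.80) = 0.6280/(0.6280 + 0.4883) = 0.5626.

0.5626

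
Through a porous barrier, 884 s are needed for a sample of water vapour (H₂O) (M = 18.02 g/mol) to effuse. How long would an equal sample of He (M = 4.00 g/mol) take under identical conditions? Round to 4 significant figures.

416.5 s

Using Graham's law: t_He/t_H₂O = √(M_He/M_H₂O) = √(4.00/18.02) = √0.2220 = 0.4711.
So the time for He is 884 × 0.4711 = 416.5 s.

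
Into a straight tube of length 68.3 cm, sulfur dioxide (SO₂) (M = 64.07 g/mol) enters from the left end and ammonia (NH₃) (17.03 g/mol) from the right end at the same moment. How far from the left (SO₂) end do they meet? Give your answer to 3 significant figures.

In equal time, each gas travels a distance ∝ its rate ∝ 1/√M, so d_SO₂/d_NH₃ = √(M_NH₃/M_SO₂) = √(17.03/64.07) = 0.5156.
With d_SO₂ + d_NH₃ = 68.3 cm, d_NH₃ = 68.3/(1 + 0.5156) = 45.07 cm.
d_SO₂ = 68.3 − 45.07 = 23.2 cm.

23.2 cm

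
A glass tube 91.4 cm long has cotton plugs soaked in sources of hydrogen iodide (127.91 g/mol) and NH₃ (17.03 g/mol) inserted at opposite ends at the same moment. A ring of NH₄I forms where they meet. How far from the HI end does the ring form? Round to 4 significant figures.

24.43 cm

The fronts meet when d_HI + d_NH₃ = L with d_HI/d_NH₃ = √(M_NH₃/M_HI) (Graham's law). Here √(M_NH₃/M_HI) = √(17.03/127.91) = 0.3649.
With d_HI + d_NH₃ = 91.4 cm, d_NH₃ = 91.4/(1 + 0.3649) = 66.97 cm.
d_HI = 91.4 − 66.97 = 24.43 cm.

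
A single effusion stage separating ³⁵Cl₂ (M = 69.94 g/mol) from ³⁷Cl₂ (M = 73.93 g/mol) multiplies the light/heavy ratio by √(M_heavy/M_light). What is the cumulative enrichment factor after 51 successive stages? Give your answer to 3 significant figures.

4.12

The single-stage factor is √(M_heavy/M_light), so 51 stages give [√(73.93/69.94)]^51 = (73.93/69.94)^(51/2).
= 1.05705^(51/2) = 4.12.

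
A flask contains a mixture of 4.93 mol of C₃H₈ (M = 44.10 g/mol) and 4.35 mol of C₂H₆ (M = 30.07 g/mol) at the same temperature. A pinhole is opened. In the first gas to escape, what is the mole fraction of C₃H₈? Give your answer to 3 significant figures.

0.483

Rate_i ∝ x_i/√M_i (Graham's law weighted by mole fraction), so the effusate composition follows n_i/√M_i.
x_C₃H₈(eff) = (n_C₃H₈/√M_C₃H₈) / (n_C₃H₈/√M_C₃H₈ + n_C₂H₆/√M_C₂H₆)
= (4.93/√44.10) / (4.93/√44.10 + 4.35/√30.07) = 0.7424/(0.7424 + 0.7933) = 0.483.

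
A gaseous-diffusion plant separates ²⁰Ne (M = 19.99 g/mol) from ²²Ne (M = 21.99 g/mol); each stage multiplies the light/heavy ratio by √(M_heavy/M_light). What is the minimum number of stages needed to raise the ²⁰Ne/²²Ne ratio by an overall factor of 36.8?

Single-stage factor α = √(21.99/19.99), so ln α = ½ ln(1.10005) = 0.04768.
Need α^N ≥ 36.8 ⇒ N ≥ ln(36.8) / ln α = 3.605 / 0.04768 = 75.62.
Rounding up, N = 76 stages.

76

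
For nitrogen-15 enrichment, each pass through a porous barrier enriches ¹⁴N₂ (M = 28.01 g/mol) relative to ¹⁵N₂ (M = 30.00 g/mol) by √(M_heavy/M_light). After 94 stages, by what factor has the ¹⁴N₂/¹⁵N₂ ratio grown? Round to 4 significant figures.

25.18

After 94 stages the ratio has grown by (√(30.00/28.01))^94 = (30.00/28.01)^(94/2).
= 1.07105^47 = 25.18.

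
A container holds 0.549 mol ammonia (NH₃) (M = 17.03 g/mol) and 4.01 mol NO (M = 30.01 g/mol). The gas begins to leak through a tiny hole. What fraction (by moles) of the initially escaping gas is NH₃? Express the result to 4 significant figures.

0.1538

Rate_i ∝ x_i/√M_i (Graham's law weighted by mole fraction), so the effusate composition follows n_i/√M_i.
Mole fraction of NH₃ in the effusate = (n_NH₃/√M_NH₃) / (n_NH₃/√M_NH₃ + n_NO/√M_NO)
= (0.549/√17.03) / (0.549/√17.03 + 4.01/√30.01) = 0.1330/(0.1330 + 0.7320) = 0.1538.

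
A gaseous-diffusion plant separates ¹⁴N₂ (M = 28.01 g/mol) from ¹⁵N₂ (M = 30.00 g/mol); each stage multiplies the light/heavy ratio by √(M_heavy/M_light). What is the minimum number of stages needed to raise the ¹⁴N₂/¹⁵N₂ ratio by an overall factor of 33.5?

Single-stage factor α = √(30.00/28.01), so ln α = ½ ln(1.07105) = 0.03432.
Need α^N ≥ 33.5 ⇒ N ≥ ln(33.5) / ln α = 3.512 / 0.03432 = 102.32.
So at least 103 stages are needed.

103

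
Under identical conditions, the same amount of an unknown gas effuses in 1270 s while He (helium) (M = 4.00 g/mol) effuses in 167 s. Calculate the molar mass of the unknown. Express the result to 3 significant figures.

From Graham's law, t_X/t_He = √(M_X/M_He).
1270/167 = 7.605 = √(M_X/4.00)
M_X = 4.00 × 7.605² = 4.00 × 57.83 = 231 g/mol

231 g/mol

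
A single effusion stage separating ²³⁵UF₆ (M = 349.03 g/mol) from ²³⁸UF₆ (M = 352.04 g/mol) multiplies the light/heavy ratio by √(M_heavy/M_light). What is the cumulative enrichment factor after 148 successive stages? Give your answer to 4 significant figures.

Overall factor = α^148 with α = √(352.04/349.03), i.e. (352.04/349.03)^(148/2).
= 1.00862^74 = 1.888.

1.888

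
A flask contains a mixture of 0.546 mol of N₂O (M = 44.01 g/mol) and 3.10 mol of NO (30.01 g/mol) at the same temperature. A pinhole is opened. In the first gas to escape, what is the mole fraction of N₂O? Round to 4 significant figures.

0.1270

Rate_i ∝ x_i/√M_i (Graham's law weighted by mole fraction), so the effusate composition follows n_i/√M_i.
Mole fraction of N₂O in the effusate = (n_N₂O/√M_N₂O) / (n_N₂O/√M_N₂O + n_NO/√M_NO)
= (0.546/√44.01) / (0.546/√44.01 + 3.10/√30.01) = 0.08230/(0.08230 + 0.5659) = 0.1270.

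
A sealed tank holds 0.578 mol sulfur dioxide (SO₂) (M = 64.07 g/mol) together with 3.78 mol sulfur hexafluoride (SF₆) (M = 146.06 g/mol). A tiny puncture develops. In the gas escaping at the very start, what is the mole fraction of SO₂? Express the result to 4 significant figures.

The effusion rate of species i is ∝ p_i/√M_i ∝ n_i/√M_i.
x_SO₂(eff) = (n_SO₂/√M_SO₂) / (n_SO₂/√M_SO₂ + n_SF₆/√M_SF₆)
= (0.578/√64.07) / (0.578/√64.07 + 3.78/√146.06) = 0.07221/(0.07221 + 0.3128) = 0.1876.

0.1876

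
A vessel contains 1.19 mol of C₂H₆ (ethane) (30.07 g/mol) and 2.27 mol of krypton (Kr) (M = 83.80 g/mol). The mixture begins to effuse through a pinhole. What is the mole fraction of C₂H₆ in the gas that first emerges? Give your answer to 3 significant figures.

0.467

The effusion rate of species i is ∝ p_i/√M_i ∝ n_i/√M_i.
x_C₂H₆(eff) = (n_C₂H₆/√M_C₂H₆) / (n_C₂H₆/√M_C₂H₆ + n_Kr/√M_Kr)
= (1.19/√30.07) / (1.19/√30.07 + 2.27/√83.80) = 0.2170/(0.2170 + 0.2480) = 0.467.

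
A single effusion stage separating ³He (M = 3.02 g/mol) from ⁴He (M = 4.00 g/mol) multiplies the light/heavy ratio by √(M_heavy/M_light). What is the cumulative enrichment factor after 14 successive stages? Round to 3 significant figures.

Overall factor = α^14 with α = √(4.00/3.02), i.e. (4.00/3.02)^(14/2).
= 1.32450^7 = 7.15.

7.15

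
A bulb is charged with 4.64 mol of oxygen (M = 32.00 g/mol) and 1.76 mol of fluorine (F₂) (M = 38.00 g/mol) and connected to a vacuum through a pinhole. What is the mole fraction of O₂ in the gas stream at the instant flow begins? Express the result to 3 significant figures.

0.742

Rate_i ∝ x_i/√M_i (Graham's law weighted by mole fraction), so the effusate composition follows n_i/√M_i.
x_O₂(eff) = (n_O₂/√M_O₂) / (n_O₂/√M_O₂ + n_F₂/√M_F₂)
= (4.64/√32.00) / (4.64/√32.00 + 1.76/√38.00) = 0.8202/(0.8202 + 0.2855) = 0.742.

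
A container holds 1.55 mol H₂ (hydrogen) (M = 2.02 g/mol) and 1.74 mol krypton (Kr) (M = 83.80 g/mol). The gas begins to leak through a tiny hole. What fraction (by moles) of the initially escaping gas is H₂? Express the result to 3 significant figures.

The effusion rate of species i is ∝ p_i/√M_i ∝ n_i/√M_i.
So x_H₂ in the escaping gas = (n_H₂/√M_H₂) / Σ(n_i/√M_i)
= (1.55/√2.02) / (1.55/√2.02 + 1.74/√83.80) = 1.091/(1.091 + 0.1901) = 0.852.

0.852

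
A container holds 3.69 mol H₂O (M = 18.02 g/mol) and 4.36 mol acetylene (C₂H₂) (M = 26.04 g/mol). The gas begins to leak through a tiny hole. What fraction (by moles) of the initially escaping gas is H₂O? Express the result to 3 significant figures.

Each component's effusion rate ∝ (its partial pressure)·(1/√M) ∝ n_i/√M_i.
So x_H₂O in the escaping gas = (n_H₂O/√M_H₂O) / Σ(n_i/√M_i)
= (3.69/√18.02) / (3.69/√18.02 + 4.36/√26.04) = 0.8693/(0.8693 + 0.8544) = 0.504.

0.504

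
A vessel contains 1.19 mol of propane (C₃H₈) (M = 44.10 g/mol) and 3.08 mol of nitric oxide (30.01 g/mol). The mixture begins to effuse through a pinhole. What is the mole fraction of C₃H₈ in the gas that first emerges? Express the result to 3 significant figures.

Rate_i ∝ x_i/√M_i (Graham's law weighted by mole fraction), so the effusate composition follows n_i/√M_i.
So x_C₃H₈ in the escaping gas = (n_C₃H₈/√M_C₃H₈) / Σ(n_i/√M_i)
= (1.19/√44.10) / (1.19/√44.10 + 3.08/√30.01) = 0.1792/(0.1792 + 0.5622) = 0.242.

0.242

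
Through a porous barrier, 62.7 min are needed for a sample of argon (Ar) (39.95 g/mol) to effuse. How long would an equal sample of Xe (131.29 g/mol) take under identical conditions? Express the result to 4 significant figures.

113.7 min

Since effusion rate ∝ 1/√M, t_Xe/t_Ar = √(M_Xe/M_Ar) = √(131.29/39.95) = √3.286 = 1.813.
So the time for Xe is 62.7 × 1.813 = 113.7 min.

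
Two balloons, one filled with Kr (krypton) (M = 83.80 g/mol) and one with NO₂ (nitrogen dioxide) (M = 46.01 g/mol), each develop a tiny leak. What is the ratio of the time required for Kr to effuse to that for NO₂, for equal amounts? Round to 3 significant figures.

1.35

By Graham's law, t_Kr/t_NO₂ = √(M_Kr/M_NO₂) = √(83.80/46.01) = √1.821 = 1.35.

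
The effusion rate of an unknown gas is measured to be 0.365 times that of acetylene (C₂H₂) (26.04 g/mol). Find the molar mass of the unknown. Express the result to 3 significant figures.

195 g/mol

Graham's law gives rate_X/rate_C₂H₂ = √(M_C₂H₂/M_X).
0.365 = √(26.04/M_X)
M_X = 26.04 / 0.365² = 26.04 / 0.1332 = 195 g/mol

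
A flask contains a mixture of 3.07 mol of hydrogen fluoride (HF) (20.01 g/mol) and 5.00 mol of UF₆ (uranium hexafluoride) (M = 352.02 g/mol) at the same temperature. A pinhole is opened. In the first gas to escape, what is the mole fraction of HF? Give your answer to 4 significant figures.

0.7203

The effusion rate of species i is ∝ p_i/√M_i ∝ n_i/√M_i.
x_HF(eff) = (n_HF/√M_HF) / (n_HF/√M_HF + n_UF₆/√M_UF₆)
= (3.07/√20.01) / (3.07/√20.01 + 5.00/√352.02) = 0.6863/(0.6863 + 0.2665) = 0.7203.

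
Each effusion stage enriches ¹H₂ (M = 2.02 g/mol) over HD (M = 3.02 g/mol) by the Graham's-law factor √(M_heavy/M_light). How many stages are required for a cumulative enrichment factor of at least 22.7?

Per stage α = (3.02/2.02)^(1/2) = 1.49505^0.5, giving ln α = 0.2011.
Need α^N ≥ 22.7 ⇒ N ≥ ln(22.7) / ln α = 3.122 / 0.2011 = 15.53.
Minimum whole number of stages: N = 16.

16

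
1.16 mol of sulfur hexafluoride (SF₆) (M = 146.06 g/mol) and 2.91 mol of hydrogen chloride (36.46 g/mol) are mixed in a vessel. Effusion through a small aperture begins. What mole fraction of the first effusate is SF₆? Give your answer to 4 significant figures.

Effusion rate of each component ∝ n_i/√M_i (partial pressure × 1/√M).
So x_SF₆ in the escaping gas = (n_SF₆/√M_SF₆) / Σ(n_i/√M_i)
= (1.16/√146.06) / (1.16/√146.06 + 2.91/√36.46) = 0.09598/(0.09598 + 0.4819) = 0.1661.

0.1661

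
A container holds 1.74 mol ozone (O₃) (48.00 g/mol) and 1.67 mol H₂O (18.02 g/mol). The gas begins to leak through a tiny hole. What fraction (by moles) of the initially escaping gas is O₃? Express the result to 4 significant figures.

0.3896

The effusion rate of species i is ∝ p_i/√M_i ∝ n_i/√M_i.
So x_O₃ in the escaping gas = (n_O₃/√M_O₃) / Σ(n_i/√M_i)
= (1.74/√48.00) / (1.74/√48.00 + 1.67/√18.02) = 0.2511/(0.2511 + 0.3934) = 0.3896.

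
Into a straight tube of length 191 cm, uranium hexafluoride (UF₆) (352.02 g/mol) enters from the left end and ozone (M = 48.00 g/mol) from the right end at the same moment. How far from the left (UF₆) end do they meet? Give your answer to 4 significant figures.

51.51 cm

In equal time, each gas travels a distance ∝ its rate ∝ 1/√M, so d_UF₆/d_O₃ = √(M_O₃/M_UF₆) = √(48.00/352.02) = 0.3693.
With d_UF₆ + d_O₃ = 191 cm, d_O₃ = 191/(1 + 0.3693) = 139.5 cm.
d_UF₆ = 191 − 139.5 = 51.51 cm.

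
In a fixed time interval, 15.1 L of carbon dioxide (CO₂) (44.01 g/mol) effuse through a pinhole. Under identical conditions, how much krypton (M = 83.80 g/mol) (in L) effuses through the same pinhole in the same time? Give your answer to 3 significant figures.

10.9 L

From Graham's law, rate_Kr/rate_CO₂ = √(M_CO₂/M_Kr) = √(44.01/83.80) = √0.5252 = 0.7247.
So the volume for Kr is 15.1 × 0.7247 = 10.9 L.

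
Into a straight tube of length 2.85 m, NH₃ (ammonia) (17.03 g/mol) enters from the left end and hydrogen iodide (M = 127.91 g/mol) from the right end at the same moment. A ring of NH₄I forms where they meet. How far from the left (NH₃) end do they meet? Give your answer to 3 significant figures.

2.09 m

In equal time, each gas travels a distance ∝ its rate ∝ 1/√M, so d_NH₃/d_HI = √(M_HI/M_NH₃) = √(127.91/17.03) = 2.741.
With d_NH₃ + d_HI = 2.85 m, d_HI = 2.85/(1 + 2.741) = 0.7619 m.
d_NH₃ = 2.85 − 0.7619 = 2.09 m.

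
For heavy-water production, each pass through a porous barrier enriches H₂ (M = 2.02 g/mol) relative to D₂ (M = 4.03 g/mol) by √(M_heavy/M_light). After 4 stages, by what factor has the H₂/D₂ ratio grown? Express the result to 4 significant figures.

3.980

Each stage multiplies the ratio by α = √(4.03/2.02), so after 4 stages the overall factor is α^4 = (4.03/2.02)^(4/2).
= 1.99505^2 = 3.980.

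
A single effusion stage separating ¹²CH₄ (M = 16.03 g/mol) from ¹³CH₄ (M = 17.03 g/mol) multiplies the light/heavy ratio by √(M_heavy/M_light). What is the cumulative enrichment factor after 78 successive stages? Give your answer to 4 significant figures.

After 78 stages the ratio has grown by (√(17.03/16.03))^78 = (17.03/16.03)^(78/2).
= 1.06238^39 = 10.59.

10.59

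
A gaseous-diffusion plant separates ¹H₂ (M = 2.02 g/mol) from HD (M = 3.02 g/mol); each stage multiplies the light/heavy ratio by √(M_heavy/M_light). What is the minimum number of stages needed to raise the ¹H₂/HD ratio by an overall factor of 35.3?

Single-stage factor α = √(3.02/2.02), so ln α = ½ ln(1.49505) = 0.2011.
Need α^N ≥ 35.3 ⇒ N ≥ ln(35.3) / ln α = 3.564 / 0.2011 = 17.72.
Minimum whole number of stages: N = 18.

18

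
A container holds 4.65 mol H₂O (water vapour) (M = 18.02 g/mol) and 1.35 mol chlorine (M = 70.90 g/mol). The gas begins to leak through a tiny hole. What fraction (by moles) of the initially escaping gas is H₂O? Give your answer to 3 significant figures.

Each component's effusion rate ∝ (its partial pressure)·(1/√M) ∝ n_i/√M_i.
x_H₂O(eff) = (n_H₂O/√M_H₂O) / (n_H₂O/√M_H₂O + n_Cl₂/√M_Cl₂)
= (4.65/√18.02) / (4.65/√18.02 + 1.35/√70.90) = 1.095/(1.095 + 0.1603) = 0.872.

0.872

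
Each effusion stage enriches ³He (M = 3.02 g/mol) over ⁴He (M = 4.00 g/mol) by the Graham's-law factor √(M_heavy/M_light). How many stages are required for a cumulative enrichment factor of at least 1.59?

4

With α = √(4.00/3.02) per stage, ln α = ½ ln(1.32450) = 0.1405.
Need α^N ≥ 1.59 ⇒ N ≥ ln(1.59) / ln α = 0.4637 / 0.1405 = 3.30.
Rounding up, N = 4 stages.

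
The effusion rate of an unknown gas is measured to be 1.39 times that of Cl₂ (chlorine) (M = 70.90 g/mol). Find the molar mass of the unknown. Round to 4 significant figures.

36.70 g/mol

Using Graham's law: rate_X/rate_Cl₂ = √(M_Cl₂/M_X).
1.39 = √(70.90/M_X)
M_X = 70.90 / 1.39² = 70.90 / 1.932 = 36.70 g/mol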